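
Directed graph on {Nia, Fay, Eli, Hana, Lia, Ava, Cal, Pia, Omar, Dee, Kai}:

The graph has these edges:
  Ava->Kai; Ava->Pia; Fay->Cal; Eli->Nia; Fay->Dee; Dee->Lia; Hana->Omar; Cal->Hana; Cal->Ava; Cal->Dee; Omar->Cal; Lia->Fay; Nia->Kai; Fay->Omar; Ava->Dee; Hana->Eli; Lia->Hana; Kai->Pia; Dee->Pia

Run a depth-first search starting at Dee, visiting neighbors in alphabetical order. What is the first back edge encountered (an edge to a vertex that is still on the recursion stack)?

Ava→Dee

DFS from Dee (visiting neighbors in alphabetical order); mark gray on enter, black on exit:
Dee gray
  Lia gray
    Fay gray
      Cal gray
        Ava gray
          Ava→Dee: Dee is gray → back edge
First back edge: Ava → Dee.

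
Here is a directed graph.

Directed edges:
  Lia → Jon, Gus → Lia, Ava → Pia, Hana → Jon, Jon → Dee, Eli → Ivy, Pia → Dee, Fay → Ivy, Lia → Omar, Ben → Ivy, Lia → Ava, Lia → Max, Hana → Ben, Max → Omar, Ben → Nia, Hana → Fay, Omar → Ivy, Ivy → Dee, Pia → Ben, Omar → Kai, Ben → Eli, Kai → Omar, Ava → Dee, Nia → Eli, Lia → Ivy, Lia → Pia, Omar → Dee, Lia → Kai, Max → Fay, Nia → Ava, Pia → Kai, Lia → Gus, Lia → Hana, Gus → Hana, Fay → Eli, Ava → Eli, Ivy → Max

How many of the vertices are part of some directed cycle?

12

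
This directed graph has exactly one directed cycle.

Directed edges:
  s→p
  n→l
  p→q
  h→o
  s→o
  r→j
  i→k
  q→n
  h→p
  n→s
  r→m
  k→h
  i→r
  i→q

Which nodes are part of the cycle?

n, p, q, s

DFS with gray/black marking from q:
q gray
  n gray
    s gray
      p gray
        p→q: q is gray → back edge
Back edge closes the cycle q → n → s → p → q; its vertices are {n, p, q, s}.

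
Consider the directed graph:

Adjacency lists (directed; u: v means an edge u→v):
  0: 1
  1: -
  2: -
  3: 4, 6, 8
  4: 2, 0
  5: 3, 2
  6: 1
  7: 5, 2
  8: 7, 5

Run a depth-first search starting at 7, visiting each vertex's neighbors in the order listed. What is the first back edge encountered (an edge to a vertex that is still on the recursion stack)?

DFS from 7 (visiting each vertex's neighbors in the order listed); mark gray on enter, black on exit:
7 gray
  5 gray
    3 gray
      4 gray
        2 gray
        2 black
        0 gray
          1 gray
          1 black
        0 black
      4 black
      6 gray
        6→1: 1 black — skip
      6 black
      8 gray
        8→7: 7 is gray → back edge
First back edge: 8 → 7.

8->7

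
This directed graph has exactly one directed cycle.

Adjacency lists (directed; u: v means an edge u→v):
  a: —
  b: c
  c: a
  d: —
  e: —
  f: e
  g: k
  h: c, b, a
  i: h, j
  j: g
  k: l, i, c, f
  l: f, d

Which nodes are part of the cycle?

g, i, j, k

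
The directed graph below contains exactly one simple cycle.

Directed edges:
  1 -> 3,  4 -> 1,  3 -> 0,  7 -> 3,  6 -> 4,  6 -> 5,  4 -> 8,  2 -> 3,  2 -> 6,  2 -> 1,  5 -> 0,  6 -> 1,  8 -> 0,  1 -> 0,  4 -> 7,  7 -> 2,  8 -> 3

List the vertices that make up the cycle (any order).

DFS with gray/black marking from 6:
6 gray
  5 gray
    0 gray
    0 black
  5 black
  1 gray
    1→0: 0 black — skip
    3 gray
      3→0: 0 black — skip
    3 black
  1 black
  4 gray
    4→1: 1 black — skip
    7 gray
      2 gray
        2→1: 1 black — skip
        2→3: 3 black — skip
        2→6: 6 is gray → back edge
Back edge closes the cycle 6 → 4 → 7 → 2 → 6; its vertices are {2, 4, 6, 7}.

2, 4, 6, 7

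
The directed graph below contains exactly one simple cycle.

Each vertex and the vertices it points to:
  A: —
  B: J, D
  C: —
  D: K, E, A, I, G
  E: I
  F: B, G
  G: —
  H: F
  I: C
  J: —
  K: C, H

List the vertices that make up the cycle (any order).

B, D, F, H, K

DFS with gray/black marking from B:
B gray
  J gray
  J black
  D gray
    K gray
      C gray
      C black
      H gray
        F gray
          F→B: B is gray → back edge
Back edge closes the cycle B → D → K → H → F → B; its vertices are {B, D, F, H, K}.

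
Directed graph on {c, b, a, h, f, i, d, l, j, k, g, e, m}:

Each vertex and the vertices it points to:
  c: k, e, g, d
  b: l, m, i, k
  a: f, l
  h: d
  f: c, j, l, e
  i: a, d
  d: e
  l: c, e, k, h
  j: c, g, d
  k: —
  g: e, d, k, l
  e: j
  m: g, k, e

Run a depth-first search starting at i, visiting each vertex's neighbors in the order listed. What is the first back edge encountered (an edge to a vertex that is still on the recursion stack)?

DFS from i (visiting each vertex's neighbors in the order listed); mark gray on enter, black on exit:
i gray
  a gray
    f gray
      c gray
        k gray
        k black
        e gray
          j gray
            j→c: c is gray → back edge
First back edge: j → c.

j->c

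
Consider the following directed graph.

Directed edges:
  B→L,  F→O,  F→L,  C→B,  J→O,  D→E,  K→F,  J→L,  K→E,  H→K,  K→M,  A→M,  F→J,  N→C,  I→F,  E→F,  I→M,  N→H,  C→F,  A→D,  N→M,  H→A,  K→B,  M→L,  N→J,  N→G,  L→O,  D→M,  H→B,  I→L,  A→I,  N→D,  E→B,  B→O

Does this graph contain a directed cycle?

DFS with white/gray/black marking, starting from I:
I gray
  L gray
    O gray
    O black
  L black
  F gray
    F→O: O black — skip
    J gray
      J→L: L black — skip
      J→O: O black — skip
    J black
    F→L: L black — skip
  F black
  M gray
    M→L: L black — skip
  M black
I black
A gray
  A→M: M black — skip
  A→I: I black — skip
  D gray
    E gray
      B gray
        B→L: L black — skip
        B→O: O black — skip
      B black
      E→F: F black — skip
    E black
    D→M: M black — skip
  D black
A black
C gray
  C→F: F black — skip
  C→B: B black — skip
C black
G gray
G black
H gray
  H→A: A black — skip
  H→B: B black — skip
  K gray
    K→F: F black — skip
    K→B: B black — skip
    K→M: M black — skip
    K→E: E black — skip
  K black
H black
N gray
  N→D: D black — skip
  N→G: G black — skip
  N→J: J black — skip
  N→H: H black — skip
  N→C: C black — skip
  N→M: M black — skip
N black
Every edge goes to a white or black vertex — no back edge, so the graph is acyclic.

No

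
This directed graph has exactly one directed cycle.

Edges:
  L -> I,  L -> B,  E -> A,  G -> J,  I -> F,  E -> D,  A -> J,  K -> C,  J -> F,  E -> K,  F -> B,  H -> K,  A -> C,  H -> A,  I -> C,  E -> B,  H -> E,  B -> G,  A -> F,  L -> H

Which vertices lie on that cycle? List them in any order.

B, F, G, J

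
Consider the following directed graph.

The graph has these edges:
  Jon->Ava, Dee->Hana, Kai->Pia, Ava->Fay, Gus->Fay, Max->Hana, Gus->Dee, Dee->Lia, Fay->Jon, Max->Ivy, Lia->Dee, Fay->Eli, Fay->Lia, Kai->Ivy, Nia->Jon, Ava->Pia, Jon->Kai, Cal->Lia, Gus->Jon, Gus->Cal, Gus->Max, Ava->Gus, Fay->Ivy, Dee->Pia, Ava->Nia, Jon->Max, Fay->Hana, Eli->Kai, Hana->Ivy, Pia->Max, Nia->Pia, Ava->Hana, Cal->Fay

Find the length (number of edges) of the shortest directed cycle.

2

For each vertex v, BFS finds the shortest path from v back to v.
The shortest such closed walk is Dee → Lia → Dee, length 2.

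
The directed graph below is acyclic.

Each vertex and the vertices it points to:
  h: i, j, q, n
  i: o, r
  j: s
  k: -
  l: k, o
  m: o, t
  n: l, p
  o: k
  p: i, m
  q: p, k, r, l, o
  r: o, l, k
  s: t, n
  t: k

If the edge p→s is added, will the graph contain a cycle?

Adding p→s creates a cycle iff s can already reach p.
Path from s: s → n → p.
So s → … → p → s is a cycle.

Yes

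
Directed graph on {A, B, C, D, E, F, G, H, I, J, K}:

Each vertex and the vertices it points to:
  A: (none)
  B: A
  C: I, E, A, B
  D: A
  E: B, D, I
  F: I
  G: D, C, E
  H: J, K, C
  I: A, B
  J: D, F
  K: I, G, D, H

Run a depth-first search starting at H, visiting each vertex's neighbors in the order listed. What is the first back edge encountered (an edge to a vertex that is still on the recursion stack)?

K→H

DFS from H (visiting each vertex's neighbors in the order listed); mark gray on enter, black on exit:
H gray
  J gray
    D gray
      A gray
      A black
    D black
    F gray
      I gray
        I→A: A black — skip
        B gray
          B→A: A black — skip
        B black
      I black
    F black
  J black
  K gray
    K→I: I black — skip
    G gray
      G→D: D black — skip
      C gray
        C→I: I black — skip
        E gray
          E→B: B black — skip
          E→D: D black — skip
          E→I: I black — skip
        E black
        C→A: A black — skip
        C→B: B black — skip
      C black
      G→E: E black — skip
    G black
    K→D: D black — skip
    K→H: H is gray → back edge
First back edge: K → H.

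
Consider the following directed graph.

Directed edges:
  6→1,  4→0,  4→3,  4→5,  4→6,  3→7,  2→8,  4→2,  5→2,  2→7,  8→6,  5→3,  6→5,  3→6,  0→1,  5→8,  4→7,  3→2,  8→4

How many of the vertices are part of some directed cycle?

6

A vertex is on a directed cycle iff it belongs to a strongly connected component of size ≥ 2 (or has a self-loop).
The vertices on cycles are {2, 3, 4, 5, 6, 8} — 6 in total.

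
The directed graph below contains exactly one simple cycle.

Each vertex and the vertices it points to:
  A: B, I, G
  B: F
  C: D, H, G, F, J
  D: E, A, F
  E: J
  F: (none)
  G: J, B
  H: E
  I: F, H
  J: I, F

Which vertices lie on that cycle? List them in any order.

E, H, I, J

DFS with gray/black marking from I:
I gray
  F gray
  F black
  H gray
    E gray
      J gray
        J→I: I is gray → back edge
Back edge closes the cycle I → H → E → J → I; its vertices are {E, H, I, J}.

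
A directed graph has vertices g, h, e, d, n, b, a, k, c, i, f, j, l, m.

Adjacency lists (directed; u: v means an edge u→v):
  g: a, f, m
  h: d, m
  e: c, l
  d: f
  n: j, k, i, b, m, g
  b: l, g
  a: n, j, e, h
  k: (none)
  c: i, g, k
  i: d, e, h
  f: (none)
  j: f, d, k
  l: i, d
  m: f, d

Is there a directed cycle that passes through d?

d lies on a cycle iff there is a path from d back to itself.
Exploring from d, it never reaches itself; equivalently, its strongly connected component is a singleton.

No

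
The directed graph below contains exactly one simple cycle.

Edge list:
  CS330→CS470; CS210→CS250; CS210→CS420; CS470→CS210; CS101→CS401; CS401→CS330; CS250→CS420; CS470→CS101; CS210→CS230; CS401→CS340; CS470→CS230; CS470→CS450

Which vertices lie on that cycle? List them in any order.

DFS with gray/black marking from CS470:
CS470 gray
  CS101 gray
    CS401 gray
      CS340 gray
      CS340 black
      CS330 gray
        CS330→CS470: CS470 is gray → back edge
Back edge closes the cycle CS470 → CS101 → CS401 → CS330 → CS470; its vertices are {CS101, CS330, CS401, CS470}.

CS101, CS330, CS401, CS470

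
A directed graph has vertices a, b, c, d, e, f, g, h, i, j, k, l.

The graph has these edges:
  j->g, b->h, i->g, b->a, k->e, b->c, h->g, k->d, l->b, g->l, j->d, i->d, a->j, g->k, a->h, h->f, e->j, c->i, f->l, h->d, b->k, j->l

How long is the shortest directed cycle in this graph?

4

For each vertex v, BFS finds the shortest path from v back to v.
The shortest such closed walk is b → h → g → l → b, length 4.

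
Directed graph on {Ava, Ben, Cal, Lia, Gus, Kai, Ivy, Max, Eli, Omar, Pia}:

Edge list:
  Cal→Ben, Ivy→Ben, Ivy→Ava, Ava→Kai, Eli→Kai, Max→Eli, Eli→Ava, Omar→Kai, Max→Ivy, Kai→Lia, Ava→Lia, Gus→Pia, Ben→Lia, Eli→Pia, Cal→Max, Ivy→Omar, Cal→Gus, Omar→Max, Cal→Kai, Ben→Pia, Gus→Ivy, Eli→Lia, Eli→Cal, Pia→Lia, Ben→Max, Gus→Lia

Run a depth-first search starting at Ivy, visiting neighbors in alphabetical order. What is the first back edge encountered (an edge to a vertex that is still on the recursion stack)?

Cal->Ben

DFS from Ivy (visiting neighbors in alphabetical order); mark gray on enter, black on exit:
Ivy gray
  Ava gray
    Kai gray
      Lia gray
      Lia black
    Kai black
    Ava→Lia: Lia black — skip
  Ava black
  Ben gray
    Ben→Lia: Lia black — skip
    Max gray
      Eli gray
        Eli→Ava: Ava black — skip
        Cal gray
          Cal→Ben: Ben is gray → back edge
First back edge: Cal → Ben.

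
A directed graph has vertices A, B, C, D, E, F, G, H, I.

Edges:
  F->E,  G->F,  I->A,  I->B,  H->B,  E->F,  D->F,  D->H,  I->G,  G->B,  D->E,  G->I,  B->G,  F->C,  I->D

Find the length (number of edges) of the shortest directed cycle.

2

For each vertex v, BFS finds the shortest path from v back to v.
The shortest such closed walk is I → G → I, length 2.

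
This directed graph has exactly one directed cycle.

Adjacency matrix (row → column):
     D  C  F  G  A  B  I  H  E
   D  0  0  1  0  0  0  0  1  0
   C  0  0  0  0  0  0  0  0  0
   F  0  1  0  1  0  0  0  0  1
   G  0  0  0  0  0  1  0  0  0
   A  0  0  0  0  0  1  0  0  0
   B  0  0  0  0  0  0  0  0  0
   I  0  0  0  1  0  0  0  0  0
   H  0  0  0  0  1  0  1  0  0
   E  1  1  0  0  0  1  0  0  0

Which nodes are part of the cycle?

DFS with gray/black marking from D:
D gray
  H gray
    A gray
      B gray
      B black
    A black
    I gray
      G gray
        G→B: B black — skip
      G black
    I black
  H black
  F gray
    E gray
      C gray
      C black
      E→D: D is gray → back edge
Back edge closes the cycle D → F → E → D; its vertices are {D, E, F}.

D, E, F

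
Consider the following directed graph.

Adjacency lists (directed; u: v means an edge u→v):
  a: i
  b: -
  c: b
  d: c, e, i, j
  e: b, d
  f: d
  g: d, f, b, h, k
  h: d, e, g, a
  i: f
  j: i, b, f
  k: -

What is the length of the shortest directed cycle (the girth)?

2

For each vertex v, BFS finds the shortest path from v back to v.
The shortest such closed walk is g → h → g, length 2.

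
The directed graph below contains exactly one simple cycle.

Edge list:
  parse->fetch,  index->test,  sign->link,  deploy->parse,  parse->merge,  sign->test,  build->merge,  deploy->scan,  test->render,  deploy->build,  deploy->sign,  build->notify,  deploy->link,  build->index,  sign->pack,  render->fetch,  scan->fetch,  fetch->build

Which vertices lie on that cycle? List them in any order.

test, build, fetch, index, render

DFS with gray/black marking from build:
build gray
  notify gray
  notify black
  index gray
    test gray
      render gray
        fetch gray
          fetch→build: build is gray → back edge
Back edge closes the cycle build → index → test → render → fetch → build; its vertices are {test, build, fetch, index, render}.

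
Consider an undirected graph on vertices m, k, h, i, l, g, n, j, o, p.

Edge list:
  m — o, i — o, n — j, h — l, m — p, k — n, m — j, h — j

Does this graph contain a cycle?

DFS, tracking each vertex's parent; an edge to a visited non-parent vertex closes a cycle.
Start from n:
visit n (parent –)
  visit j (parent n)
    visit h (parent j)
      h–j: parent, skip
      visit l (parent h)
        l–h: parent, skip
    visit m (parent j)
      visit o (parent m)
        o–m: parent, skip
        visit i (parent o)
          i–o: parent, skip
      m–j: parent, skip
      visit p (parent m)
        p–m: parent, skip
    j–n: parent, skip
  visit k (parent n)
    k–n: parent, skip
visit g (parent –)
No non-parent visited neighbor found — the graph is a forest.

No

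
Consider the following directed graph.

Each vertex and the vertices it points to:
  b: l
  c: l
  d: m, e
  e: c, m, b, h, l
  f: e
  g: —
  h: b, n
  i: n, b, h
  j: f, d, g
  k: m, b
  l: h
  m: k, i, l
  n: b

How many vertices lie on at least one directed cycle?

6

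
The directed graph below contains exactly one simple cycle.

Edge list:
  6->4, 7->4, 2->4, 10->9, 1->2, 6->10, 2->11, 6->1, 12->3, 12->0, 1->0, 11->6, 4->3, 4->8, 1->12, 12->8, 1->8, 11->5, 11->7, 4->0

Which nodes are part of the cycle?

1, 2, 6, 11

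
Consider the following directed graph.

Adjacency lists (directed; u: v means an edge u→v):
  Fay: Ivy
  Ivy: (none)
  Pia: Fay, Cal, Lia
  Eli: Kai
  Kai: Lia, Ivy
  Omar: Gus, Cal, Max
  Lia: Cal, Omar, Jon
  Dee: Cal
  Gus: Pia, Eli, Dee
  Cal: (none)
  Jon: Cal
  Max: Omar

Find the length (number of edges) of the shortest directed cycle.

2

For each vertex v, BFS finds the shortest path from v back to v.
The shortest such closed walk is Omar → Max → Omar, length 2.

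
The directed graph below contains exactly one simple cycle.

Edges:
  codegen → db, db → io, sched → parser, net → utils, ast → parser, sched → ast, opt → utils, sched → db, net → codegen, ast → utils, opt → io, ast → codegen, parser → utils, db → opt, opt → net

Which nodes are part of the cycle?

DFS with gray/black marking from db:
db gray
  opt gray
    net gray
      codegen gray
        codegen→db: db is gray → back edge
Back edge closes the cycle db → opt → net → codegen → db; its vertices are {db, net, opt, codegen}.

db, net, opt, codegen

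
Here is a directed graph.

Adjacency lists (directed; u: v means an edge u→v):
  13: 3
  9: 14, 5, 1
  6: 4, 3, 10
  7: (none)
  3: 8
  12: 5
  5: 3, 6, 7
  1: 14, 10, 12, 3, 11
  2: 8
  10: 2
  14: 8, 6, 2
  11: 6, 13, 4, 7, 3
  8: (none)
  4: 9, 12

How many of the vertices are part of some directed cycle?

A vertex is on a directed cycle iff it belongs to a strongly connected component of size ≥ 2 (or has a self-loop).
The vertices on cycles are {1, 4, 5, 6, 9, 11, 12, 14} — 8 in total.

8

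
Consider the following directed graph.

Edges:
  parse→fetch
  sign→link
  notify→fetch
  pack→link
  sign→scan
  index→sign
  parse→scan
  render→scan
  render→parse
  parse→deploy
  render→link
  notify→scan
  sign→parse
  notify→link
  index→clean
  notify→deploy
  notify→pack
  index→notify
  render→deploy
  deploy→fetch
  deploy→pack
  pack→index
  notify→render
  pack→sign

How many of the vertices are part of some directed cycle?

7

A vertex is on a directed cycle iff it belongs to a strongly connected component of size ≥ 2 (or has a self-loop).
The vertices on cycles are {pack, sign, index, parse, deploy, notify, render} — 7 in total.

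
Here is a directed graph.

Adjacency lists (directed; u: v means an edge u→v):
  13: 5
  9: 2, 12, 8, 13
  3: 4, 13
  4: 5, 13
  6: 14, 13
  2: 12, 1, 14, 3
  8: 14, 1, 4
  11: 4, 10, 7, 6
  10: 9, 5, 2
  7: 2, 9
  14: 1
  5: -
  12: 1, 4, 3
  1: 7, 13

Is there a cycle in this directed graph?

Yes

DFS with white/gray/black marking, starting from 10:
10 gray
  9 gray
    2 gray
      12 gray
        1 gray
          7 gray
            7→2: 2 is gray → back edge
Back edge found, so a cycle exists: 2 → 12 → 1 → 7 → 2.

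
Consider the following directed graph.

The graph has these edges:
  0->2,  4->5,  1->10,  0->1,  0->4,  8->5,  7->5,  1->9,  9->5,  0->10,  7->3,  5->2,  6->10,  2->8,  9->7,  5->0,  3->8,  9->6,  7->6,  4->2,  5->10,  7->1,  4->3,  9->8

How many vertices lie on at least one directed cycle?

9

A vertex is on a directed cycle iff it belongs to a strongly connected component of size ≥ 2 (or has a self-loop).
The vertices on cycles are {0, 1, 2, 3, 4, 5, 7, 8, 9} — 9 in total.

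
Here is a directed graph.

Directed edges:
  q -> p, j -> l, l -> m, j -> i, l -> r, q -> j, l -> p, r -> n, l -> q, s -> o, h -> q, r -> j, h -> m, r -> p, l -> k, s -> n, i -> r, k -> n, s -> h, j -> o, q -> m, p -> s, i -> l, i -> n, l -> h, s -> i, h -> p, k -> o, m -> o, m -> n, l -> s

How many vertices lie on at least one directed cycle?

8

A vertex is on a directed cycle iff it belongs to a strongly connected component of size ≥ 2 (or has a self-loop).
The vertices on cycles are {h, i, j, l, p, q, r, s} — 8 in total.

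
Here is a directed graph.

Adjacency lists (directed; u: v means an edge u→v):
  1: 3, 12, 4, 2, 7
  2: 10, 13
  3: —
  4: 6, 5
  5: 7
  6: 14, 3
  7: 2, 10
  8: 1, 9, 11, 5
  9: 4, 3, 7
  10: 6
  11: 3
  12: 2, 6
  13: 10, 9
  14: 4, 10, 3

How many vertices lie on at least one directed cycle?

9

A vertex is on a directed cycle iff it belongs to a strongly connected component of size ≥ 2 (or has a self-loop).
The vertices on cycles are {2, 4, 5, 6, 7, 9, 10, 13, 14} — 9 in total.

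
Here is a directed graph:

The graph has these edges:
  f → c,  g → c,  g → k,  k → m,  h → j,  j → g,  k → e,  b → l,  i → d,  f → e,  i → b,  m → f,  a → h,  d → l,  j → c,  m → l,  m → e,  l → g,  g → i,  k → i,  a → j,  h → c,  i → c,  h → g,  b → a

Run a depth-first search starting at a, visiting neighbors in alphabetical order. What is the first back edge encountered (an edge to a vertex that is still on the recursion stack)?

DFS from a (visiting neighbors in alphabetical order); mark gray on enter, black on exit:
a gray
  h gray
    c gray
    c black
    g gray
      g→c: c black — skip
      i gray
        b gray
          b→a: a is gray → back edge
First back edge: b → a.

b→a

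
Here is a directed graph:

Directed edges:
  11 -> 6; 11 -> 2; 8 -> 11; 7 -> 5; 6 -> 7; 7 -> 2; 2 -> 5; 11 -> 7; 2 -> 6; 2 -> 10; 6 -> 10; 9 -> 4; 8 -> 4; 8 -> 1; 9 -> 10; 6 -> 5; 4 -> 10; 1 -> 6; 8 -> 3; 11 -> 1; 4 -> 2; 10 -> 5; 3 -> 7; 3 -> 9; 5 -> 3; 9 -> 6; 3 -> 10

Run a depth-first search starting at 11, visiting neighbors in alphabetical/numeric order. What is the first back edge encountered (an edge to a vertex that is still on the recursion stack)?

2→5

DFS from 11 (visiting neighbors in alphabetical/numeric order); mark gray on enter, black on exit:
11 gray
  1 gray
    6 gray
      5 gray
        3 gray
          7 gray
            2 gray
              2→5: 5 is gray → back edge
First back edge: 2 → 5.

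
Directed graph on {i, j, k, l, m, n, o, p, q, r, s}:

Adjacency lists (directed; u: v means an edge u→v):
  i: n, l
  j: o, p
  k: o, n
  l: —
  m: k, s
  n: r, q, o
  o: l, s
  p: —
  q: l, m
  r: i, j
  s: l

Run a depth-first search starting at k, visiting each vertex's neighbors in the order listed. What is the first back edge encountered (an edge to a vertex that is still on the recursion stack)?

DFS from k (visiting each vertex's neighbors in the order listed); mark gray on enter, black on exit:
k gray
  o gray
    l gray
    l black
    s gray
      s→l: l black — skip
    s black
  o black
  n gray
    r gray
      i gray
        i→n: n is gray → back edge
First back edge: i → n.

i->n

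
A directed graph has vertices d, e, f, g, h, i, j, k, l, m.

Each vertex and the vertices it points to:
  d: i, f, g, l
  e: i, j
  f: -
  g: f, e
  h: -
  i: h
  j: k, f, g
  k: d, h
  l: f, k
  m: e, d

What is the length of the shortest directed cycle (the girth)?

3

For each vertex v, BFS finds the shortest path from v back to v.
The shortest such closed walk is e → j → g → e, length 3.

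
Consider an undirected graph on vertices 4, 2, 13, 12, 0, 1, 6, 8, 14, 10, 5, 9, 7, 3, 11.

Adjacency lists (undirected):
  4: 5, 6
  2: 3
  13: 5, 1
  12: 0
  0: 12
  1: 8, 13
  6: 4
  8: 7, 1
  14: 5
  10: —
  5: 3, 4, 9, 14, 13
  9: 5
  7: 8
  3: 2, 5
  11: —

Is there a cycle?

No

DFS, tracking each vertex's parent; an edge to a visited non-parent vertex closes a cycle.
Start from 13:
visit 13 (parent –)
  visit 5 (parent 13)
    visit 3 (parent 5)
      visit 2 (parent 3)
        2–3: parent, skip
      3–5: parent, skip
    visit 4 (parent 5)
      4–5: parent, skip
      visit 6 (parent 4)
        6–4: parent, skip
    visit 9 (parent 5)
      9–5: parent, skip
    visit 14 (parent 5)
      14–5: parent, skip
    5–13: parent, skip
  visit 1 (parent 13)
    visit 8 (parent 1)
      visit 7 (parent 8)
        7–8: parent, skip
      8–1: parent, skip
    1–13: parent, skip
visit 12 (parent –)
  visit 0 (parent 12)
    0–12: parent, skip
visit 10 (parent –)
visit 11 (parent –)
No non-parent visited neighbor found — the graph is a forest.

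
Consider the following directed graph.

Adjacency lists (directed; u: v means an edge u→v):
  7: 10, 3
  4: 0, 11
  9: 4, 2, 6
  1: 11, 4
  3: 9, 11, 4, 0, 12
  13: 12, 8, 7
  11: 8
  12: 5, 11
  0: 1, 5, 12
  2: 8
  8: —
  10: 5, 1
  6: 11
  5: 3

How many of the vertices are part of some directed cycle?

7

A vertex is on a directed cycle iff it belongs to a strongly connected component of size ≥ 2 (or has a self-loop).
The vertices on cycles are {0, 1, 3, 4, 5, 9, 12} — 7 in total.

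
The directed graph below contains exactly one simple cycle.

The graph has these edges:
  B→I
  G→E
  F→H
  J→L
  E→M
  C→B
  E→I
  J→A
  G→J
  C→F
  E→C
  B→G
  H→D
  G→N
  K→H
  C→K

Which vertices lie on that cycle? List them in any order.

B, C, E, G

DFS with gray/black marking from B:
B gray
  I gray
  I black
  G gray
    N gray
    N black
    J gray
      A gray
      A black
      L gray
      L black
    J black
    E gray
      M gray
      M black
      C gray
        C→B: B is gray → back edge
Back edge closes the cycle B → G → E → C → B; its vertices are {B, C, E, G}.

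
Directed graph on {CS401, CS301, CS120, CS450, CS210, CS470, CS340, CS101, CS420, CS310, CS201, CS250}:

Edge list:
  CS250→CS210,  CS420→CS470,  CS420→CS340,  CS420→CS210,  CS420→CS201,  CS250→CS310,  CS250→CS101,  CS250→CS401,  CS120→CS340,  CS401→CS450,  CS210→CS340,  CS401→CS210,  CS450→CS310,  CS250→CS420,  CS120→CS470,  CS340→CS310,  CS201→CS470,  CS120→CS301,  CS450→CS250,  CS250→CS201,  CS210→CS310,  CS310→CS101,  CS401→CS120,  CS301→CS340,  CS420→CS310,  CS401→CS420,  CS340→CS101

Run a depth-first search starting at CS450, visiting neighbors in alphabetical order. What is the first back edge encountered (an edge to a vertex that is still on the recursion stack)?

DFS from CS450 (visiting neighbors in alphabetical order); mark gray on enter, black on exit:
CS450 gray
  CS250 gray
    CS101 gray
    CS101 black
    CS201 gray
      CS470 gray
      CS470 black
    CS201 black
    CS210 gray
      CS310 gray
        CS310→CS101: CS101 black — skip
      CS310 black
      CS340 gray
        CS340→CS101: CS101 black — skip
        CS340→CS310: CS310 black — skip
      CS340 black
    CS210 black
    CS250→CS310: CS310 black — skip
    CS401 gray
      CS120 gray
        CS301 gray
          CS301→CS340: CS340 black — skip
        CS301 black
        CS120→CS340: CS340 black — skip
        CS120→CS470: CS470 black — skip
      CS120 black
      CS401→CS210: CS210 black — skip
      CS420 gray
        CS420→CS201: CS201 black — skip
        CS420→CS210: CS210 black — skip
        CS420→CS310: CS310 black — skip
        CS420→CS340: CS340 black — skip
        CS420→CS470: CS470 black — skip
      CS420 black
      CS401→CS450: CS450 is gray → back edge
First back edge: CS401 → CS450.

CS401→CS450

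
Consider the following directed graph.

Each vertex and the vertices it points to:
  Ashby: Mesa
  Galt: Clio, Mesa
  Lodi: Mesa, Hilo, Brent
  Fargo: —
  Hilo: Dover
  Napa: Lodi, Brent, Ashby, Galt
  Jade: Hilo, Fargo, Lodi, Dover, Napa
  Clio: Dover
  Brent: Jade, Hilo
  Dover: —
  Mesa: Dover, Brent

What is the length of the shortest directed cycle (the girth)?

For each vertex v, BFS finds the shortest path from v back to v.
The shortest such closed walk is Napa → Brent → Jade → Napa, length 3.

3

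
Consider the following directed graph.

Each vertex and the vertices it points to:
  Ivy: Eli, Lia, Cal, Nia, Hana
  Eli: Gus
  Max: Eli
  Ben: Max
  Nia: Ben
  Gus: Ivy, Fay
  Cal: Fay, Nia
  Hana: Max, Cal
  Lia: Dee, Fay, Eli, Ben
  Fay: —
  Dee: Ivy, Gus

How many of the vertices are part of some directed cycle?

10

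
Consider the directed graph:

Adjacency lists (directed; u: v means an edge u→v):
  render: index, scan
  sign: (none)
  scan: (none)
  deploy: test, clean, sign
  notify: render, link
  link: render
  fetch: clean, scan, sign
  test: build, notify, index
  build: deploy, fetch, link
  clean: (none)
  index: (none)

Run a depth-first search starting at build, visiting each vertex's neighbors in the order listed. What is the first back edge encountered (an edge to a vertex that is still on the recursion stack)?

test->build

DFS from build (visiting each vertex's neighbors in the order listed); mark gray on enter, black on exit:
build gray
  deploy gray
    test gray
      test→build: build is gray → back edge
First back edge: test → build.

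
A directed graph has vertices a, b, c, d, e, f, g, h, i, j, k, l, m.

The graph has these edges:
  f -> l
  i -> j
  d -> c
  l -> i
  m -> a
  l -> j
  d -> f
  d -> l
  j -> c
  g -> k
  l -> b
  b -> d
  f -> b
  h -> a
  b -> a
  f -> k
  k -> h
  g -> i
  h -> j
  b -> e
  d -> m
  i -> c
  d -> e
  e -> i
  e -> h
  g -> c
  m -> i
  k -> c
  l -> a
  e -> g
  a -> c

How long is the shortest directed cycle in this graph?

3

For each vertex v, BFS finds the shortest path from v back to v.
The shortest such closed walk is b → d → l → b, length 3.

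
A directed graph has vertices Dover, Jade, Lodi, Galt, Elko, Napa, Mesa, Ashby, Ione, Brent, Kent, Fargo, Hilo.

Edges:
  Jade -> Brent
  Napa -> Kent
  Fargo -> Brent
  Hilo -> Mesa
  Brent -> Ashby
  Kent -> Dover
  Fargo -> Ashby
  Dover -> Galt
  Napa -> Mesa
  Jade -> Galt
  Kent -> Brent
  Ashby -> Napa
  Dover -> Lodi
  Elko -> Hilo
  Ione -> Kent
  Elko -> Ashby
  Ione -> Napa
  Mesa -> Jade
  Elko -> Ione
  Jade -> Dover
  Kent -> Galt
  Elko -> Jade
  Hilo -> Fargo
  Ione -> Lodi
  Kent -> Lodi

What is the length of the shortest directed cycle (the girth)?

4

For each vertex v, BFS finds the shortest path from v back to v.
The shortest such closed walk is Napa → Kent → Brent → Ashby → Napa, length 4.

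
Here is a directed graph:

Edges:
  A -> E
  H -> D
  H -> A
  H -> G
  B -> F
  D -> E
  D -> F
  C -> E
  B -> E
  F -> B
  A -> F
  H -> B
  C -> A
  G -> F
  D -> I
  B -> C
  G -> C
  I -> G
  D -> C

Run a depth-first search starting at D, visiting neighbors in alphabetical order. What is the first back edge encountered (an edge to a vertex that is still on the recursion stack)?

B→C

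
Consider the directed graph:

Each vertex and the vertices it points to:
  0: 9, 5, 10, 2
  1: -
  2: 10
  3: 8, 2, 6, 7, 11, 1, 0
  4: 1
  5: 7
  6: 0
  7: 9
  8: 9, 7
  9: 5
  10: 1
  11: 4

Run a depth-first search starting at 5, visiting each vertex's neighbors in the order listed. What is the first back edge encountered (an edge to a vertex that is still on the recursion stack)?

DFS from 5 (visiting each vertex's neighbors in the order listed); mark gray on enter, black on exit:
5 gray
  7 gray
    9 gray
      9→5: 5 is gray → back edge
First back edge: 9 → 5.

9->5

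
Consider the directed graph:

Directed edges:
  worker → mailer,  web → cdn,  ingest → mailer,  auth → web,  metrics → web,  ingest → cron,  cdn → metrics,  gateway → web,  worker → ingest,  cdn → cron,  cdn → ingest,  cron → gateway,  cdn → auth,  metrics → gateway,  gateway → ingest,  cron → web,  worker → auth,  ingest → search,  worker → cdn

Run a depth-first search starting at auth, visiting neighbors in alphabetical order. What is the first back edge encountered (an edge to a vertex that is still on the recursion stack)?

DFS from auth (visiting neighbors in alphabetical order); mark gray on enter, black on exit:
auth gray
  web gray
    cdn gray
      cdn→auth: auth is gray → back edge
First back edge: cdn → auth.

cdn->auth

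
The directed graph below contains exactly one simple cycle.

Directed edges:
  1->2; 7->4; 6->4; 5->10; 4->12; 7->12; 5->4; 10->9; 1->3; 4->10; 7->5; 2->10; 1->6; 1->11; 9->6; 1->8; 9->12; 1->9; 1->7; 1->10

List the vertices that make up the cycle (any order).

4, 6, 9, 10

DFS with gray/black marking from 9:
9 gray
  6 gray
    4 gray
      10 gray
        10→9: 9 is gray → back edge
Back edge closes the cycle 9 → 6 → 4 → 10 → 9; its vertices are {4, 6, 9, 10}.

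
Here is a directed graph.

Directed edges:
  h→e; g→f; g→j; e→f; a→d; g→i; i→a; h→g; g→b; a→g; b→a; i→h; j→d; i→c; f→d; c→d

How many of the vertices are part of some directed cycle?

A vertex is on a directed cycle iff it belongs to a strongly connected component of size ≥ 2 (or has a self-loop).
The vertices on cycles are {a, b, g, h, i} — 5 in total.

5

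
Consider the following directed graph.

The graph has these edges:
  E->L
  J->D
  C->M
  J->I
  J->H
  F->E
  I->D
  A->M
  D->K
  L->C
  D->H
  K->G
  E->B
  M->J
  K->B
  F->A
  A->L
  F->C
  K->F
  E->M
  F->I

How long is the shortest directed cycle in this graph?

4

For each vertex v, BFS finds the shortest path from v back to v.
The shortest such closed walk is K → F → I → D → K, length 4.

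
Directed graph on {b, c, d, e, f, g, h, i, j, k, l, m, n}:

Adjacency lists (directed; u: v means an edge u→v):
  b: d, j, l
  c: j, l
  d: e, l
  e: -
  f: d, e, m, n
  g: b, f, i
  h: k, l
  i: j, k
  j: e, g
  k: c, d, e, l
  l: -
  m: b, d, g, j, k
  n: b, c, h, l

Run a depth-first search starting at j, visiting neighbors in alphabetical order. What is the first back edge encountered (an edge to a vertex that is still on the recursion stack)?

b->j

DFS from j (visiting neighbors in alphabetical order); mark gray on enter, black on exit:
j gray
  e gray
  e black
  g gray
    b gray
      d gray
        d→e: e black — skip
        l gray
        l black
      d black
      b→j: j is gray → back edge
First back edge: b → j.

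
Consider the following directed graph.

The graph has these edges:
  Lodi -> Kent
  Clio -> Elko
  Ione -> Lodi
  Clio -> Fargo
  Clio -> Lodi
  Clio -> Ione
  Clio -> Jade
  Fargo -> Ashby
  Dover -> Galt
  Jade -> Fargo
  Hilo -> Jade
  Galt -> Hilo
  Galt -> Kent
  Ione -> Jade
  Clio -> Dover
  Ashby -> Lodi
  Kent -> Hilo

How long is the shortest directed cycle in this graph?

6

For each vertex v, BFS finds the shortest path from v back to v.
The shortest such closed walk is Fargo → Ashby → Lodi → Kent → Hilo → Jade → Fargo, length 6.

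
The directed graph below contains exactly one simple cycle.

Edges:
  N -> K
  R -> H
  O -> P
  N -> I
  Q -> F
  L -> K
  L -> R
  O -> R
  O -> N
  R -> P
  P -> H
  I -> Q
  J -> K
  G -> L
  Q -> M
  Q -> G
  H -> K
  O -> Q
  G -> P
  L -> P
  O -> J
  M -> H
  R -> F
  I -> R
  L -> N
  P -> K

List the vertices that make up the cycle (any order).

DFS with gray/black marking from Q:
Q gray
  G gray
    P gray
      K gray
      K black
      H gray
        H→K: K black — skip
      H black
    P black
    L gray
      L→K: K black — skip
      L→P: P black — skip
      R gray
        R→H: H black — skip
        R→P: P black — skip
        F gray
        F black
      R black
      N gray
        I gray
          I→Q: Q is gray → back edge
Back edge closes the cycle Q → G → L → N → I → Q; its vertices are {G, I, L, N, Q}.

G, I, L, N, Q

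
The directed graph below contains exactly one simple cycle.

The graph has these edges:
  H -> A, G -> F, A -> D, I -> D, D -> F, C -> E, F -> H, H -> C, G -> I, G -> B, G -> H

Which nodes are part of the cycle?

DFS with gray/black marking from H:
H gray
  A gray
    D gray
      F gray
        F→H: H is gray → back edge
Back edge closes the cycle H → A → D → F → H; its vertices are {A, D, F, H}.

A, D, F, H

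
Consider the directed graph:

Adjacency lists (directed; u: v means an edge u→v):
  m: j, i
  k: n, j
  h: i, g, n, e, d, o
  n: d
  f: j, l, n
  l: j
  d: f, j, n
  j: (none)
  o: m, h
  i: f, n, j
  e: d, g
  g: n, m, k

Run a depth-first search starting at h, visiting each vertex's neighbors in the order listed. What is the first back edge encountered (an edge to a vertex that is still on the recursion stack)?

d->f

DFS from h (visiting each vertex's neighbors in the order listed); mark gray on enter, black on exit:
h gray
  i gray
    f gray
      j gray
      j black
      l gray
        l→j: j black — skip
      l black
      n gray
        d gray
          d→f: f is gray → back edge
First back edge: d → f.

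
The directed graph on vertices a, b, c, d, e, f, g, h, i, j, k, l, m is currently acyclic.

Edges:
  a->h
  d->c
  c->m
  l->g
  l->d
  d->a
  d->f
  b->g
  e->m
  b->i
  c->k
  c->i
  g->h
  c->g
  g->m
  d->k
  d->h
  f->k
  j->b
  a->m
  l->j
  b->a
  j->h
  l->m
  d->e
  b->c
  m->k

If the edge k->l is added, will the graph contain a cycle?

Adding k→l creates a cycle iff l can already reach k.
Path from l: l → d → k.
So l → … → k → l is a cycle.

Yes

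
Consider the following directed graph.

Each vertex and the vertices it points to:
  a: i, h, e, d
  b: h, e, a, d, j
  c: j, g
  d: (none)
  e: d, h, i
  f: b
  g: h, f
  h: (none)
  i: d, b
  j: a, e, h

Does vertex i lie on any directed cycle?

Yes

i is on a cycle iff i can reach itself via ≥1 edge.
i → b → e → i — yes.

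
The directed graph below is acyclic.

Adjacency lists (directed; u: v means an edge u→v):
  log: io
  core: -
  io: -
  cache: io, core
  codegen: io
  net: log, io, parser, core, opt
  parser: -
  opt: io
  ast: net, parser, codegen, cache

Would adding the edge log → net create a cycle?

Adding log→net creates a cycle iff net can already reach log.
Path from net: net → log.
So net → … → log → net is a cycle.

Yes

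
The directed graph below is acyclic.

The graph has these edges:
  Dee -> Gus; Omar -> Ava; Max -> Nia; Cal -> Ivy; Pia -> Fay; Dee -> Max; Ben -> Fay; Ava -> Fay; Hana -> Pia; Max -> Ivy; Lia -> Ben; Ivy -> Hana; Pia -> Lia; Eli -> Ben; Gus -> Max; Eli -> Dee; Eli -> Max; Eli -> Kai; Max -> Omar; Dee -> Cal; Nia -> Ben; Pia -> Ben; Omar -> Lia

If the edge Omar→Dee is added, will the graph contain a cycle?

Adding Omar→Dee creates a cycle iff Dee can already reach Omar.
Path from Dee: Dee → Max → Omar.
So Dee → … → Omar → Dee is a cycle.

Yes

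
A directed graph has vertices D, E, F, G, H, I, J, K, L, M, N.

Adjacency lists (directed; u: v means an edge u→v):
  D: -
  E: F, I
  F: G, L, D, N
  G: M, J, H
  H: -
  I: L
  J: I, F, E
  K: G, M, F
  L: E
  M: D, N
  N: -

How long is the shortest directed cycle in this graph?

3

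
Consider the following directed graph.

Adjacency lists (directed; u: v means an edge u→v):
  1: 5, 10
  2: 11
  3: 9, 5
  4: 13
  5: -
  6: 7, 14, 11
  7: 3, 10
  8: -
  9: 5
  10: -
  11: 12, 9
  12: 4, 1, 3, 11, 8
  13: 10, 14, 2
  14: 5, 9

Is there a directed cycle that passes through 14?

No

14 lies on a cycle iff there is a path from 14 back to itself.
Exploring from 14, it never reaches itself; equivalently, its strongly connected component is a singleton.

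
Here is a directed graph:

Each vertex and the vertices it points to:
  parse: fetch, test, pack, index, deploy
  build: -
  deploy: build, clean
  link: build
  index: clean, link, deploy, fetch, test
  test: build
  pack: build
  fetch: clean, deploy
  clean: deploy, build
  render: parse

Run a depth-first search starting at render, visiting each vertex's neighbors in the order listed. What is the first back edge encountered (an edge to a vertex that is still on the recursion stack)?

DFS from render (visiting each vertex's neighbors in the order listed); mark gray on enter, black on exit:
render gray
  parse gray
    fetch gray
      clean gray
        deploy gray
          build gray
          build black
          deploy→clean: clean is gray → back edge
First back edge: deploy → clean.

deploy→clean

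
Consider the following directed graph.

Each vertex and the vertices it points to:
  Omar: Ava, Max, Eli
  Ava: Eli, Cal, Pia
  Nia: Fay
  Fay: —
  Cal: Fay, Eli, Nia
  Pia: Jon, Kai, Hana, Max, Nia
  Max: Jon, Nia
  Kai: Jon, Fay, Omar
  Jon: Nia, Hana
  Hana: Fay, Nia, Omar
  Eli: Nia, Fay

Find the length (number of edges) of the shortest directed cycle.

For each vertex v, BFS finds the shortest path from v back to v.
The shortest such closed walk is Omar → Max → Jon → Hana → Omar, length 4.

4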